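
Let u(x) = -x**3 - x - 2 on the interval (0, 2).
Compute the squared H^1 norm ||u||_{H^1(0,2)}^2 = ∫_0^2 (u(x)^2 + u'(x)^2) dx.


||u||_{H^1}^2 = 14842/105

The H^1 norm (squared) on an interval (0, L) is
  ||u||_{H^1}^2 = ∫_0^L u(x)^2 dx + ∫_0^L u'(x)^2 dx.
Compute u'(x) = -3*x**2 - 1.
Then u(x)^2 = x**6 + 2*x**4 + 4*x**3 + x**2 + 4*x + 4 and u'(x)^2 = 9*x**4 + 6*x**2 + 1.
Integrate each monomial from 0 to 2 using ∫_0^2 c·x^n dx = c·2^(n+1)/(n+1):
  ∫_0^2 u(x)^2 dx = ∫_0^2 (x^6 + 2*x^4 + 4*x^3 + x^2 + 4*x + 4) dx. Term by term:
    ∫_0^2 x^6 dx = 128/7;  ∫_0^2 2*x^4 dx = 64/5;  ∫_0^2 4*x^3 dx = 16;
    ∫_0^2 x^2 dx = 8/3;  ∫_0^2 4*x dx = 8;  ∫_0^2 4 dx = 8.
  Sum: 128/7 + 64/5 + 16 + 8/3 + 8 + 8 = 6904/105.
  ∫_0^2 u'(x)^2 dx = ∫_0^2 (9*x^4 + 6*x^2 + 1) dx. Term by term:
    ∫_0^2 9*x^4 dx = 288/5;  ∫_0^2 6*x^2 dx = 16;  ∫_0^2 1 dx = 2.
  Sum: 288/5 + 16 + 2 = 378/5.
Adding: ||u||_{H^1}^2 = 6904/105 + 378/5 = 14842/105.


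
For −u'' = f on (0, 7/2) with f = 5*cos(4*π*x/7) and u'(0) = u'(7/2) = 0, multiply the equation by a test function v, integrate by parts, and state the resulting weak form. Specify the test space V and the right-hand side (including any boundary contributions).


V = H^1(0, 7/2) (no boundary constraint on v; u is determined up to an additive constant); weak form: ∫_0^7/2 u'v' dx = ∫_0^7/2 (5*cos(4*π*x/7)) v dx for all v ∈ V.

Multiply both sides by a test function v and integrate from 0 to 7/2:
  ∫_0^7/2 −u''(x) v(x) dx = ∫_0^7/2 f(x) v(x) dx.
Integrate the LHS by parts once:
  ∫_0^7/2 −u'' v dx = −[u'(x) v(x)]_0^7/2 + ∫_0^7/2 u'(x) v'(x) dx.
Thus ∫_0^7/2 u'(x) v'(x) dx = ∫_0^7/2 f(x) v(x) dx + [u'(x) v(x)]_0^7/2.
Choose V so that boundary terms are either known or forced to vanish.
u has homogeneous Neumann: u'(0) = u'(7/2) = 0. So [u' v]_0^7/2 = 0·v(7/2) − 0·v(0) = 0 for any v; take V = H^1(0, 7/2).
Weak formulation: find u (satisfying any essential BC) such that ∫_0^7/2 u'(x) v'(x) dx = ∫_0^7/2 f v dx for all v ∈ V (homogeneous Neumann, so boundary terms vanish).
Substituting f(x) = 5*cos(4*π*x/7), the right-hand side is ∫_0^7/2 (5*cos(4*π*x/7)) v dx.
Compatibility check (pure Neumann): taking v ≡ 1 ∈ V gives 0 = ∫_0^7/2 f dx + (0) − (0), i.e. ∫_0^7/2 f dx must equal u'(0) − u'(7/2) = 0. Indeed ∫_0^7/2 (5*cos(4*π*x/7)) dx = 0, so the data are compatible. The solution is then unique only up to an additive constant (fix it e.g. by requiring ∫_0^7/2 u dx = 0).


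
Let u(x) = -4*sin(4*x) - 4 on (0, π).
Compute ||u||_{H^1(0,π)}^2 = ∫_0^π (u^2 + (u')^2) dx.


||u||_{H^1(0,π)}^2 = 152*π

u'(x) = -16*cos(4*x).
Expand u² and (u')² and integrate term by term on (0, π), using: for integers n ≥ 1, ∫_0^π sin²(nx) dx = ∫_0^π cos²(nx) dx = π/2; for n ≠ n', ∫_0^π sin(nx)sin(n'x) dx = ∫_0^π cos(nx)cos(n'x) dx = 0; and by product-to-sum, ∫_0^π sin(nx)cos(n'x) dx = ½∫_0^π [sin((n+n')x) + sin((n−n')x)] dx, which is 0 when n+n' is even and 2n/(n²−n'²) when n+n' is odd (it need not vanish on (0, π)). For the constant mode: ∫_0^π 1 dx = π, ∫_0^π cos(nx) dx = 0, ∫_0^π sin(nx) dx = (1−(−1)^n)/n.
  u² squared terms: (-4)²·∫1 dx = 16·π = 16*π;  (-4)²·∫sin(4x)² dx = 16·π/2 = 8*π.
  u² cross terms: 2·(-4)·(-4)·∫1·sin(4x) dx = 32·(0) = 0.
  So ∫_0^π u² dx = 16*π + 8*π + 0 = 24*π.
  (u')² squared terms: (-16)²·∫cos(4x)² dx = 256·π/2 = 128*π.
  So ∫_0^π (u')² dx = 128*π.
||u||_{H^1}^2 = (24*π) + (128*π) = 152*π.


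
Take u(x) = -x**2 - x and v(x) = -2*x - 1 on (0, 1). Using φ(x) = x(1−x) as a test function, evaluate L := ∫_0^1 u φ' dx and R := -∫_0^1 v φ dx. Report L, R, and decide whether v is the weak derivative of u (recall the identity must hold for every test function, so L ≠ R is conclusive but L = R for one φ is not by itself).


LHS = 1/3, RHS = 1/3. Yes, v = u' weakly.

u(x) = -x**2 - x, classical derivative u'(x) = -2*x - 1.
φ(x) = x(1−x), so φ'(x) = 1 - 2*x.
Note φ(0) = φ(1) = 0, so the boundary term u·φ vanishes.
LHS = ∫_0^1 u(x) φ'(x) dx = ∫_0^1 (2*x^3 + x^2 - x) dx. Term by term:
  ∫_0^1 2*x^3 dx = 1/2;  ∫_0^1 x^2 dx = 1/3;  ∫_0^1 -x dx = -1/2.
Sum: 1/2 + 1/3 − 1/2 = 1/3.
So LHS = 1/3.
∫_0^1 v(x) φ(x) dx = ∫_0^1 (2*x^3 - x^2 - x) dx. Term by term:
  ∫_0^1 2*x^3 dx = 1/2;  ∫_0^1 -x^2 dx = -1/3;  ∫_0^1 -x dx = -1/2.
Sum: 1/2 − 1/3 − 1/2 = -1/3.
So RHS = -∫_0^1 v(x) φ(x) dx = 1/3.
LHS = RHS, so the identity holds for this test φ.
Moreover u is smooth here and v(x) = u'(x) = -2*x - 1 pointwise, so the identity holds for every test function. Hence v is the weak derivative of u.


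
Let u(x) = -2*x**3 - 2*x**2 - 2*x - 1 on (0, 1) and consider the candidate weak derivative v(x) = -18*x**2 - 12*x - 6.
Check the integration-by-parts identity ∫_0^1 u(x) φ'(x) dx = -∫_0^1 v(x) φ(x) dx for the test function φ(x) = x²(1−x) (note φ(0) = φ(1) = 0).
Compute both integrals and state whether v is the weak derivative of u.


LHS = 17/30, RHS = 17/10. No, v is not the weak derivative of u.

u(x) = -2*x**3 - 2*x**2 - 2*x - 1, classical derivative u'(x) = -6*x**2 - 4*x - 2.
φ(x) = x²(1−x), so φ'(x) = x*(2 - 3*x).
Note φ(0) = φ(1) = 0, so the boundary term u·φ vanishes.
LHS = ∫_0^1 u(x) φ'(x) dx = ∫_0^1 (6*x^5 + 2*x^4 + 2*x^3 - x^2 - 2*x) dx. Term by term:
  ∫_0^1 6*x^5 dx = 1;  ∫_0^1 2*x^4 dx = 2/5;  ∫_0^1 2*x^3 dx = 1/2;
  ∫_0^1 -x^2 dx = -1/3;  ∫_0^1 -2*x dx = -1.
Sum: 1 + 2/5 + 1/2 − 1/3 − 1 = 17/30.
So LHS = 17/30.
∫_0^1 v(x) φ(x) dx = ∫_0^1 (18*x^5 - 6*x^4 - 6*x^3 - 6*x^2) dx. Term by term:
  ∫_0^1 18*x^5 dx = 3;  ∫_0^1 -6*x^4 dx = -6/5;  ∫_0^1 -6*x^3 dx = -3/2;
  ∫_0^1 -6*x^2 dx = -2.
Sum: 3 − 6/5 − 3/2 − 2 = -17/10.
So RHS = -∫_0^1 v(x) φ(x) dx = 17/10.
LHS − RHS = -17/15 ≠ 0, so the identity fails.
(For a valid weak derivative the identity must hold for EVERY test function, in particular this one. The failure shows v is NOT the weak derivative of u.)
Correct weak derivative would be u'(x) = -6*x**2 - 4*x - 2.


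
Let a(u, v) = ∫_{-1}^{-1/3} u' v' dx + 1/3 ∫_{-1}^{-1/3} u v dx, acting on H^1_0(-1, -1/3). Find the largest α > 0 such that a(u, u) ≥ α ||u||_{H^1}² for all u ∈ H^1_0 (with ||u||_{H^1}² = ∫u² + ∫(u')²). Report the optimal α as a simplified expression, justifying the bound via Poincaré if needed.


α = (4 + 27*π^2)/(3*(4 + 9*π^2))

Coercivity of a(·,·) on H^1_0(-1, -1/3) means a(u, u) ≥ α ||u||_{H^1}² for every u ∈ H^1_0.
The interval has length L = 2/3, and Poincaré/coercivity depend only on L. Here a(u, u) = ∫(u')² + (1/3)·∫u².
Here 0 < c = 1/3 < 1. The condition a(u,u) ≥ α||u||_{H^1}² reads (1−α)∫(u')² ≥ (α−c)∫u². Any admissible α is ≤ 1 (rapidly oscillating u have ∫u²/∫(u')² → 0), and α = 1 would force 0 ≥ (1−c)∫u², impossible since c < 1; so 1−α > 0. By the sharp Poincaré inequality on H^1_0 of an interval of length L, ∫(u')² ≥ (π/L)²∫u² with equality for the first sine mode sin(π(x−x₀)/L) (x₀ the left endpoint), so the inequality holds for all u iff (1−α)(π/L)² ≥ α − c, i.e. α ≤ ((π/L)² + c)/((π/L)² + 1) = (1 + c(L/π)²)/(1 + (L/π)²). With (π/L)² = 9*π^2/4 and c = 1/3, the largest admissible constant is α = ((π/L)² + c)/((π/L)² + 1).
Simplifying, α = (4 + 27*π^2)/(3*(4 + 9*π^2)).


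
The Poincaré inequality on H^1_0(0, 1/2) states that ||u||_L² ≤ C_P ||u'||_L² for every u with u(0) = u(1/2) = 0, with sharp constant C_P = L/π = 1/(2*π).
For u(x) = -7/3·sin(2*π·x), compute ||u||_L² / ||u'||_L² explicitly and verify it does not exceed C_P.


||u||_L² / ||u'||_L² = 1/(2*π) = C_P.

u(x) = -7/3·sin(2*π·x), so u'(x) = -14*π*cos(2*π*x)/3.
Writing u(x) = A·sin(kπx/L) with A = -7/3 and k = 1, use ∫_0^L sin²(kπx/L) dx = L/2 and ∫_0^L cos²(kπx/L) dx = L/2.
u² = 49/9·sin²(2*π·x) and (u')² = 196*π^2/9·cos²(2*π·x), and each of sin², cos² integrates to L/2 = 1/4 over (0, 1/2).
∫_0^1/2 u² dx = 49/36, so ||u||_L² = 7/6.
∫_0^1/2 (u')² dx = 49*π^2/9, so ||u'||_L² = 7*π/3.
Ratio ||u||_L² / ||u'||_L² = 1/(2*π).
Sharp Poincaré constant on H^1_0(0, 1/2) is C_P = L/π = 1/(2*π), achieved by sin(2*π·x).
This is the k = 1 eigenfunction (up to amplitude), so the ratio equals the sharp Poincaré constant exactly.


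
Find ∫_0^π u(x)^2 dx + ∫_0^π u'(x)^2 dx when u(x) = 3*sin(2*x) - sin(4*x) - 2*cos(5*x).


||u||_{H^1(0,π)}^2 = -2080/63 + 83*π

u'(x) = 10*sin(5*x) + 6*cos(2*x) - 4*cos(4*x).
Expand u² and (u')² and integrate term by term on (0, π), using: for integers n ≥ 1, ∫_0^π sin²(nx) dx = ∫_0^π cos²(nx) dx = π/2; for n ≠ n', ∫_0^π sin(nx)sin(n'x) dx = ∫_0^π cos(nx)cos(n'x) dx = 0; and by product-to-sum, ∫_0^π sin(nx)cos(n'x) dx = ½∫_0^π [sin((n+n')x) + sin((n−n')x)] dx, which is 0 when n+n' is even and 2n/(n²−n'²) when n+n' is odd (it need not vanish on (0, π)).
  u² squared terms: (-1)²·∫sin(4x)² dx = 1·π/2 = π/2;  (-2)²·∫cos(5x)² dx = 4·π/2 = 2*π;  (3)²·∫sin(2x)² dx = 9·π/2 = 9*π/2.
  u² cross terms: 2·(-1)·(-2)·∫sin(4x)·cos(5x) dx = 4·(-8/9) = -32/9;  2·(-1)·(3)·∫sin(4x)·sin(2x) dx = -6·(0) = 0;  2·(-2)·(3)·∫cos(5x)·sin(2x) dx = -12·(-4/21) = 16/7.
  So ∫_0^π u² dx = π/2 + 2*π + 9*π/2 − 32/9 + 0 + 16/7 = -80/63 + 7*π.
  (u')² squared terms: (-4)²·∫cos(4x)² dx = 16·π/2 = 8*π;  (6)²·∫cos(2x)² dx = 36·π/2 = 18*π;  (10)²·∫sin(5x)² dx = 100·π/2 = 50*π.
  (u')² cross terms: 2·(-4)·(6)·∫cos(4x)·cos(2x) dx = -48·(0) = 0;  2·(-4)·(10)·∫cos(4x)·sin(5x) dx = -80·(10/9) = -800/9;  2·(6)·(10)·∫cos(2x)·sin(5x) dx = 120·(10/21) = 400/7.
  So ∫_0^π (u')² dx = 8*π + 18*π + 50*π + 0 − 800/9 + 400/7 = -2000/63 + 76*π.
||u||_{H^1}^2 = (-80/63 + 7*π) + (-2000/63 + 76*π) = -2080/63 + 83*π.


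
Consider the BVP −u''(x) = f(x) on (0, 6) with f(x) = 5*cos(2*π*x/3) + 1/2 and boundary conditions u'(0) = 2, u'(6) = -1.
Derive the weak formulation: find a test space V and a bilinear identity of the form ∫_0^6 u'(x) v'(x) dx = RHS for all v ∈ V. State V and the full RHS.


V = H^1(0, 6) (v unrestricted at boundary; u is determined up to an additive constant); weak form: ∫_0^6 u'v' dx = ∫_0^6 (5*cos(2*π*x/3) + 1/2) v dx − v(6) − 2·v(0) for all v ∈ V.

Multiply both sides by a test function v and integrate from 0 to 6:
  ∫_0^6 −u''(x) v(x) dx = ∫_0^6 f(x) v(x) dx.
Integrate the LHS by parts once:
  ∫_0^6 −u'' v dx = −[u'(x) v(x)]_0^6 + ∫_0^6 u'(x) v'(x) dx.
Thus ∫_0^6 u'(x) v'(x) dx = ∫_0^6 f(x) v(x) dx + [u'(x) v(x)]_0^6.
Choose V so that boundary terms are either known or forced to vanish.
u has inhomogeneous Neumann u'(0) = 2, u'(6) = -1. [u' v]_0^6 = (-1)·v(6) − (2)·v(0) = − v(6) − 2·v(0). Take V = H^1(0, 6); boundary term becomes part of RHS.
Weak formulation: find u (satisfying any essential BC) such that ∫_0^6 u'(x) v'(x) dx = ∫_0^6 f v dx − v(6) − 2·v(0) for all v ∈ V (Neumann data are natural BCs: they enter the RHS as boundary terms).
Substituting f(x) = 5*cos(2*π*x/3) + 1/2, the right-hand side is ∫_0^6 (5*cos(2*π*x/3) + 1/2) v dx − v(6) − 2·v(0).
Compatibility check (pure Neumann): taking v ≡ 1 ∈ V gives 0 = ∫_0^6 f dx + (-1) − (2), i.e. ∫_0^6 f dx must equal u'(0) − u'(6) = 3. Indeed ∫_0^6 (5*cos(2*π*x/3) + 1/2) dx = 3, so the data are compatible. The solution is then unique only up to an additive constant (fix it e.g. by requiring ∫_0^6 u dx = 0).


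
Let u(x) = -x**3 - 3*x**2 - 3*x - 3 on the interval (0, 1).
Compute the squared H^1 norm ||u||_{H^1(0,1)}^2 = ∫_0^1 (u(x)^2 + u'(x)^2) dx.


||u||_{H^1}^2 = 3253/35

The H^1 norm (squared) on an interval (0, L) is
  ||u||_{H^1}^2 = ∫_0^L u(x)^2 dx + ∫_0^L u'(x)^2 dx.
Compute u'(x) = -3*x**2 - 6*x - 3.
Then u(x)^2 = x**6 + 6*x**5 + 15*x**4 + 24*x**3 + 27*x**2 + 18*x + 9 and u'(x)^2 = 9*x**4 + 36*x**3 + 54*x**2 + 36*x + 9.
Integrate each monomial from 0 to 1 using ∫_0^1 c·x^n dx = c·1^(n+1)/(n+1):
  ∫_0^1 u(x)^2 dx = ∫_0^1 (x^6 + 6*x^5 + 15*x^4 + 24*x^3 + 27*x^2 + 18*x + 9) dx. Term by term:
    ∫_0^1 x^6 dx = 1/7;  ∫_0^1 6*x^5 dx = 1;  ∫_0^1 15*x^4 dx = 3;
    ∫_0^1 24*x^3 dx = 6;  ∫_0^1 27*x^2 dx = 9;  ∫_0^1 18*x dx = 9;
    ∫_0^1 9 dx = 9.
  Sum: 1/7 + 1 + 3 + 6 + 9 + 9 + 9 = 260/7.
  ∫_0^1 u'(x)^2 dx = ∫_0^1 (9*x^4 + 36*x^3 + 54*x^2 + 36*x + 9) dx. Term by term:
    ∫_0^1 9*x^4 dx = 9/5;  ∫_0^1 36*x^3 dx = 9;  ∫_0^1 54*x^2 dx = 18;
    ∫_0^1 36*x dx = 18;  ∫_0^1 9 dx = 9.
  Sum: 9/5 + 9 + 18 + 18 + 9 = 279/5.
Adding: ||u||_{H^1}^2 = 260/7 + 279/5 = 3253/35.


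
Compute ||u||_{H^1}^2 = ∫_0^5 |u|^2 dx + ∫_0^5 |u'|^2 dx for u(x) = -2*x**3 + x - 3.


||u||_{H^1}^2 = 1386725/21

The H^1 norm (squared) on an interval (0, L) is
  ||u||_{H^1}^2 = ∫_0^L u(x)^2 dx + ∫_0^L u'(x)^2 dx.
Compute u'(x) = 1 - 6*x**2.
Then u(x)^2 = 4*x**6 - 4*x**4 + 12*x**3 + x**2 - 6*x + 9 and u'(x)^2 = 36*x**4 - 12*x**2 + 1.
Integrate each monomial from 0 to 5 using ∫_0^5 c·x^n dx = c·5^(n+1)/(n+1):
  ∫_0^5 u(x)^2 dx = ∫_0^5 (4*x^6 - 4*x^4 + 12*x^3 + x^2 - 6*x + 9) dx. Term by term:
    ∫_0^5 4*x^6 dx = 312500/7;  ∫_0^5 -4*x^4 dx = -2500;  ∫_0^5 12*x^3 dx = 1875;
    ∫_0^5 x^2 dx = 125/3;  ∫_0^5 -6*x dx = -75;  ∫_0^5 9 dx = 45.
  Sum: 312500/7 − 2500 + 1875 + 125/3 − 75 + 45 = 924620/21.
  ∫_0^5 u'(x)^2 dx = ∫_0^5 (36*x^4 - 12*x^2 + 1) dx. Term by term:
    ∫_0^5 36*x^4 dx = 22500;  ∫_0^5 -12*x^2 dx = -500;  ∫_0^5 1 dx = 5.
  Sum: 22500 − 500 + 5 = 22005.
Adding: ||u||_{H^1}^2 = 924620/21 + 22005 = 1386725/21.


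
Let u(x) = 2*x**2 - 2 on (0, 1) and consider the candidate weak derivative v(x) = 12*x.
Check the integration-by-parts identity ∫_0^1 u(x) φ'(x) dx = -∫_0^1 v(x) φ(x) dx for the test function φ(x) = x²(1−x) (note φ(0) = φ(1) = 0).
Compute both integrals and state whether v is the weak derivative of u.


LHS = -1/5, RHS = -3/5. No, v is not the weak derivative of u.

u(x) = 2*x**2 - 2, classical derivative u'(x) = 4*x.
φ(x) = x²(1−x), so φ'(x) = x*(2 - 3*x).
Note φ(0) = φ(1) = 0, so the boundary term u·φ vanishes.
LHS = ∫_0^1 u(x) φ'(x) dx = ∫_0^1 (-6*x^4 + 4*x^3 + 6*x^2 - 4*x) dx. Term by term:
  ∫_0^1 -6*x^4 dx = -6/5;  ∫_0^1 4*x^3 dx = 1;  ∫_0^1 6*x^2 dx = 2;
  ∫_0^1 -4*x dx = -2.
Sum: -6/5 + 1 + 2 − 2 = -1/5.
So LHS = -1/5.
∫_0^1 v(x) φ(x) dx = ∫_0^1 (-12*x^4 + 12*x^3) dx. Term by term:
  ∫_0^1 -12*x^4 dx = -12/5;  ∫_0^1 12*x^3 dx = 3.
Sum: -12/5 + 3 = 3/5.
So RHS = -∫_0^1 v(x) φ(x) dx = -3/5.
LHS − RHS = 2/5 ≠ 0, so the identity fails.
(For a valid weak derivative the identity must hold for EVERY test function, in particular this one. The failure shows v is NOT the weak derivative of u.)
Correct weak derivative would be u'(x) = 4*x.


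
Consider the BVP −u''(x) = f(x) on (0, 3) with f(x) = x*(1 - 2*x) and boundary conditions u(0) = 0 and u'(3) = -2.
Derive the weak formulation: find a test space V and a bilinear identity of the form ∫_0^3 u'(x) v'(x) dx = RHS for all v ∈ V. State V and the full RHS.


V = {v ∈ H^1(0, 3) : v(0) = 0} (test functions vanish at x = 0 where u is specified); weak form: ∫_0^3 u'v' dx = ∫_0^3 (x*(1 - 2*x)) v dx − 2·v(3) for all v ∈ V.

Multiply both sides by a test function v and integrate from 0 to 3:
  ∫_0^3 −u''(x) v(x) dx = ∫_0^3 f(x) v(x) dx.
Integrate the LHS by parts once:
  ∫_0^3 −u'' v dx = −[u'(x) v(x)]_0^3 + ∫_0^3 u'(x) v'(x) dx.
Thus ∫_0^3 u'(x) v'(x) dx = ∫_0^3 f(x) v(x) dx + [u'(x) v(x)]_0^3.
Choose V so that boundary terms are either known or forced to vanish.
Mixed BC: u(0) = 0 (Dirichlet) and u'(3) = -2 (Neumann). Define V = {v ∈ H^1(0, 3) : v(0) = 0}. Then [u' v]_0^3 = u'(3)·v(3) − u'(0)·0 = − 2·v(3).
Weak formulation: find u (satisfying any essential BC) such that ∫_0^3 u'(x) v'(x) dx = ∫_0^3 f v dx − 2·v(3) for all v ∈ V (Dirichlet at 0 absorbed into V; Neumann datum at x = 3 contributes the boundary term).
Substituting f(x) = x*(1 - 2*x), the right-hand side is ∫_0^3 (x*(1 - 2*x)) v dx − 2·v(3).


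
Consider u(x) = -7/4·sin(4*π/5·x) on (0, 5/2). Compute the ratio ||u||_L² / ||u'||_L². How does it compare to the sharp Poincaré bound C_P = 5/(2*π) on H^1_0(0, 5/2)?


||u||_L² / ||u'||_L² = 5/(4*π) < C_P = 5/(2*π).

u(x) = -7/4·sin(4*π/5·x), so u'(x) = -7*π*cos(4*π*x/5)/5.
Writing u(x) = A·sin(kπx/L) with A = -7/4 and k = 2, use ∫_0^L sin²(kπx/L) dx = L/2 and ∫_0^L cos²(kπx/L) dx = L/2.
u² = 49/16·sin²(4*π/5·x) and (u')² = 49*π^2/25·cos²(4*π/5·x), and each of sin², cos² integrates to L/2 = 5/4 over (0, 5/2).
∫_0^5/2 u² dx = 245/64, so ||u||_L² = 7*sqrt(5)/8.
∫_0^5/2 (u')² dx = 49*π^2/20, so ||u'||_L² = 7*sqrt(5)*π/10.
Ratio ||u||_L² / ||u'||_L² = 5/(4*π).
Sharp Poincaré constant on H^1_0(0, 5/2) is C_P = L/π = 5/(2*π), achieved by sin(2*π/5·x).
This is the k = 2 harmonic; the ratio L/(kπ) is strictly less than C_P = L/π, consistent with the sharp inequality ||u||_L² ≤ C_P ||u'||_L².


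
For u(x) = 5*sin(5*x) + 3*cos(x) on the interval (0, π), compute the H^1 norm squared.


||u||_{H^1(0,π)}^2 = 334*π

u'(x) = -3*sin(x) + 25*cos(5*x).
Expand u² and (u')² and integrate term by term on (0, π), using: for integers n ≥ 1, ∫_0^π sin²(nx) dx = ∫_0^π cos²(nx) dx = π/2; for n ≠ n', ∫_0^π sin(nx)sin(n'x) dx = ∫_0^π cos(nx)cos(n'x) dx = 0; and by product-to-sum, ∫_0^π sin(nx)cos(n'x) dx = ½∫_0^π [sin((n+n')x) + sin((n−n')x)] dx, which is 0 when n+n' is even and 2n/(n²−n'²) when n+n' is odd (it need not vanish on (0, π)).
  u² squared terms: (3)²·∫cos(x)² dx = 9·π/2 = 9*π/2;  (5)²·∫sin(5x)² dx = 25·π/2 = 25*π/2.
  u² cross terms: 2·(3)·(5)·∫cos(x)·sin(5x) dx = 30·(0) = 0.
  So ∫_0^π u² dx = 9*π/2 + 25*π/2 + 0 = 17*π.
  (u')² squared terms: (-3)²·∫sin(x)² dx = 9·π/2 = 9*π/2;  (25)²·∫cos(5x)² dx = 625·π/2 = 625*π/2.
  (u')² cross terms: 2·(-3)·(25)·∫sin(x)·cos(5x) dx = -150·(0) = 0.
  So ∫_0^π (u')² dx = 9*π/2 + 625*π/2 + 0 = 317*π.
||u||_{H^1}^2 = (17*π) + (317*π) = 334*π.


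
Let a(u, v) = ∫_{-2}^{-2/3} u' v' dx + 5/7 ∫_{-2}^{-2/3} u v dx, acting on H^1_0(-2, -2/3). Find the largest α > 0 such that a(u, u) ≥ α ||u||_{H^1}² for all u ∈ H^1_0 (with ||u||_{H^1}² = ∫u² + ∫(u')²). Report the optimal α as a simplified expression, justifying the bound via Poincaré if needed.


α = (80 + 63*π^2)/(7*(16 + 9*π^2))

Coercivity of a(·,·) on H^1_0(-2, -2/3) means a(u, u) ≥ α ||u||_{H^1}² for every u ∈ H^1_0.
The interval has length L = 4/3, and Poincaré/coercivity depend only on L. Here a(u, u) = ∫(u')² + (5/7)·∫u².
Here 0 < c = 5/7 < 1. The condition a(u,u) ≥ α||u||_{H^1}² reads (1−α)∫(u')² ≥ (α−c)∫u². Any admissible α is ≤ 1 (rapidly oscillating u have ∫u²/∫(u')² → 0), and α = 1 would force 0 ≥ (1−c)∫u², impossible since c < 1; so 1−α > 0. By the sharp Poincaré inequality on H^1_0 of an interval of length L, ∫(u')² ≥ (π/L)²∫u² with equality for the first sine mode sin(π(x−x₀)/L) (x₀ the left endpoint), so the inequality holds for all u iff (1−α)(π/L)² ≥ α − c, i.e. α ≤ ((π/L)² + c)/((π/L)² + 1) = (1 + c(L/π)²)/(1 + (L/π)²). With (π/L)² = 9*π^2/16 and c = 5/7, the largest admissible constant is α = ((π/L)² + c)/((π/L)² + 1).
Simplifying, α = (80 + 63*π^2)/(7*(16 + 9*π^2)).


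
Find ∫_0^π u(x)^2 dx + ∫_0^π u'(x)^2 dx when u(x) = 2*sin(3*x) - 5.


||u||_{H^1(0,π)}^2 = -40/3 + 45*π

u'(x) = 6*cos(3*x).
Expand u² and (u')² and integrate term by term on (0, π), using: for integers n ≥ 1, ∫_0^π sin²(nx) dx = ∫_0^π cos²(nx) dx = π/2; for n ≠ n', ∫_0^π sin(nx)sin(n'x) dx = ∫_0^π cos(nx)cos(n'x) dx = 0; and by product-to-sum, ∫_0^π sin(nx)cos(n'x) dx = ½∫_0^π [sin((n+n')x) + sin((n−n')x)] dx, which is 0 when n+n' is even and 2n/(n²−n'²) when n+n' is odd (it need not vanish on (0, π)). For the constant mode: ∫_0^π 1 dx = π, ∫_0^π cos(nx) dx = 0, ∫_0^π sin(nx) dx = (1−(−1)^n)/n.
  u² squared terms: (-5)²·∫1 dx = 25·π = 25*π;  (2)²·∫sin(3x)² dx = 4·π/2 = 2*π.
  u² cross terms: 2·(-5)·(2)·∫1·sin(3x) dx = -20·(2/3) = -40/3.
  So ∫_0^π u² dx = 25*π + 2*π − 40/3 = -40/3 + 27*π.
  (u')² squared terms: (6)²·∫cos(3x)² dx = 36·π/2 = 18*π.
  So ∫_0^π (u')² dx = 18*π.
||u||_{H^1}^2 = (-40/3 + 27*π) + (18*π) = -40/3 + 45*π.


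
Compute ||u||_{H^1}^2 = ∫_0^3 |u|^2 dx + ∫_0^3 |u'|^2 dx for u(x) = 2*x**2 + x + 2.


||u||_{H^1}^2 = 2847/5

The H^1 norm (squared) on an interval (0, L) is
  ||u||_{H^1}^2 = ∫_0^L u(x)^2 dx + ∫_0^L u'(x)^2 dx.
Compute u'(x) = 4*x + 1.
Then u(x)^2 = 4*x**4 + 4*x**3 + 9*x**2 + 4*x + 4 and u'(x)^2 = 16*x**2 + 8*x + 1.
Integrate each monomial from 0 to 3 using ∫_0^3 c·x^n dx = c·3^(n+1)/(n+1):
  ∫_0^3 u(x)^2 dx = ∫_0^3 (4*x^4 + 4*x^3 + 9*x^2 + 4*x + 4) dx. Term by term:
    ∫_0^3 4*x^4 dx = 972/5;  ∫_0^3 4*x^3 dx = 81;  ∫_0^3 9*x^2 dx = 81;
    ∫_0^3 4*x dx = 18;  ∫_0^3 4 dx = 12.
  Sum: 972/5 + 81 + 81 + 18 + 12 = 1932/5.
  ∫_0^3 u'(x)^2 dx = ∫_0^3 (16*x^2 + 8*x + 1) dx. Term by term:
    ∫_0^3 16*x^2 dx = 144;  ∫_0^3 8*x dx = 36;  ∫_0^3 1 dx = 3.
  Sum: 144 + 36 + 3 = 183.
Adding: ||u||_{H^1}^2 = 1932/5 + 183 = 2847/5.


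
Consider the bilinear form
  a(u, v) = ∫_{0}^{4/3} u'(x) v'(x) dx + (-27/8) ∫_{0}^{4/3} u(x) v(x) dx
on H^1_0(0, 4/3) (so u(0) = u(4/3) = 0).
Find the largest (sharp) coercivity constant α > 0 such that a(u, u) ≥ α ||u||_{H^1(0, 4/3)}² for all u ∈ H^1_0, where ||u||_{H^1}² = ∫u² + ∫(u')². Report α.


α = 9*(-6 + π^2)/(16 + 9*π^2)

Coercivity of a(·,·) on H^1_0(0, 4/3) means a(u, u) ≥ α ||u||_{H^1}² for every u ∈ H^1_0.
The interval has length L = 4/3, and Poincaré/coercivity depend only on L. Here a(u, u) = ∫(u')² + (-27/8)·∫u².
Here c = -27/8 < 0 with |c| < (π/L)² = 9*π^2/16, so coercivity still holds. The condition a(u,u) ≥ α||u||_{H^1}² reads (1−α)∫(u')² ≥ (α−c)∫u². Any admissible α is ≤ 1 (rapidly oscillating u have ∫u²/∫(u')² → 0), and α = 1 would force 0 ≥ (1−c)∫u², impossible since c < 1; so 1−α > 0. By the sharp Poincaré inequality on H^1_0 of an interval of length L, ∫(u')² ≥ (π/L)²∫u² with equality for the first sine mode sin(π(x−x₀)/L) (x₀ the left endpoint), so the inequality holds for all u iff (1−α)(π/L)² ≥ α − c, i.e. α ≤ ((π/L)² + c)/((π/L)² + 1) = (1 + c(L/π)²)/(1 + (L/π)²). (Direct route, valid since c ≤ 0: Poincaré gives c∫u² ≥ c(L/π)²∫(u')², so a(u,u) ≥ (1 + c(L/π)²)∫(u')², while ||u||_{H^1}² ≤ (1 + (L/π)²)∫(u')²; dividing yields the same α.) With (π/L)² = 9*π^2/16 and c = -27/8, the largest admissible constant is α = ((π/L)² + c)/((π/L)² + 1).
Simplifying, α = 9*(-6 + π^2)/(16 + 9*π^2).


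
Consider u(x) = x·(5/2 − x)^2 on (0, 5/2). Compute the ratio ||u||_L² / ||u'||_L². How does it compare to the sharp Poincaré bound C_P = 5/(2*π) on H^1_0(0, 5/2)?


||u||_L² / ||u'||_L² = 5*sqrt(14)/28 < C_P = 5/(2*π).

u(x) = x·(5/2 − x)^2, so u'(x) = (2*x - 5)*(6*x - 5)/4.
u(x) = x·(5/2 − x)^2 vanishes at x = 0 and x = 5/2, so u ∈ H^1_0(0, 5/2). Differentiate via the product rule and integrate the resulting polynomials term by term.
  ∫_0^5/2 u² dx = ∫_0^5/2 (x^6 - 10*x^5 + 75*x^4/2 - 125*x^3/2 + 625*x^2/16) dx. Term by term:
    ∫_0^5/2 x^6 dx = 78125/896;  ∫_0^5/2 -10*x^5 dx = -78125/192;  ∫_0^5/2 75*x^4/2 dx = 46875/64;
    ∫_0^5/2 -125*x^3/2 dx = -78125/128;  ∫_0^5/2 625*x^2/16 dx = 78125/384.
  Sum: 78125/896 − 78125/192 + 46875/64 − 78125/128 + 78125/384 = 15625/2688.
  ∫_0^5/2 (u')² dx = ∫_0^5/2 (9*x^4 - 60*x^3 + 275*x^2/2 - 125*x + 625/16) dx. Term by term:
    ∫_0^5/2 9*x^4 dx = 5625/32;  ∫_0^5/2 -60*x^3 dx = -9375/16;  ∫_0^5/2 275*x^2/2 dx = 34375/48;
    ∫_0^5/2 -125*x dx = -3125/8;  ∫_0^5/2 625/16 dx = 3125/32.
  Sum: 5625/32 − 9375/16 + 34375/48 − 3125/8 + 3125/32 = 625/48.
∫_0^5/2 u² dx = 15625/2688, so ||u||_L² = 125*sqrt(42)/336.
∫_0^5/2 (u')² dx = 625/48, so ||u'||_L² = 25*sqrt(3)/12.
Ratio ||u||_L² / ||u'||_L² = 5*sqrt(14)/28.
Sharp Poincaré constant on H^1_0(0, 5/2) is C_P = L/π = 5/(2*π), achieved by sin(2*π/5·x).
A polynomial bump cannot attain the sharp Poincaré constant (only the first sine eigenfunction does), so the ratio is strictly less than C_P, consistent with ||u||_L² ≤ C_P ||u'||_L².


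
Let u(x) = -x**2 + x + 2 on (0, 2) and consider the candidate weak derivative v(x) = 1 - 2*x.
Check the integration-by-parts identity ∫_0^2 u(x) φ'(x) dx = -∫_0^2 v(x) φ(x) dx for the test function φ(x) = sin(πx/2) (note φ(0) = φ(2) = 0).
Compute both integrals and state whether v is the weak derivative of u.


LHS = 4/π, RHS = 4/π. Yes, v = u' weakly.

u(x) = -x**2 + x + 2, classical derivative u'(x) = 1 - 2*x.
φ(x) = sin(πx/2), so φ'(x) = π*cos(π*x/2)/2.
Note φ(0) = φ(2) = 0, so the boundary term u·φ vanishes.
LHS = ∫_0^2 u(x) φ'(x) dx = ∫_0^2 (-π*x^2*cos(π*x/2)/2 + π*x*cos(π*x/2)/2 + π*cos(π*x/2)) dx. Term by term:
  ∫_0^2 π*cos(π*x/2) dx = 0;  ∫_0^2 π*x*cos(π*x/2)/2 dx = -4/π;  ∫_0^2 -π*x^2*cos(π*x/2)/2 dx = 8/π.
Sum: 0 − 4/π + 8/π = 4/π.
So LHS = 4/π.
∫_0^2 v(x) φ(x) dx = ∫_0^2 (-2*x*sin(π*x/2) + sin(π*x/2)) dx. Term by term:
  ∫_0^2 -2*x*sin(π*x/2) dx = -8/π;  ∫_0^2 sin(π*x/2) dx = 4/π.
Sum: -8/π + 4/π = -4/π.
So RHS = -∫_0^2 v(x) φ(x) dx = 4/π.
LHS = RHS, so the identity holds for this test φ.
Moreover u is smooth here and v(x) = u'(x) = 1 - 2*x pointwise, so the identity holds for every test function. Hence v is the weak derivative of u.


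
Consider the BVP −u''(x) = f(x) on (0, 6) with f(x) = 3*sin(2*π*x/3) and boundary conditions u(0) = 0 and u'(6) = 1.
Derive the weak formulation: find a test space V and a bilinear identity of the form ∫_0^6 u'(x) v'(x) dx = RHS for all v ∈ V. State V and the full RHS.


V = {v ∈ H^1(0, 6) : v(0) = 0} (test functions vanish at x = 0 where u is specified); weak form: ∫_0^6 u'v' dx = ∫_0^6 (3*sin(2*π*x/3)) v dx + v(6) for all v ∈ V.

Multiply both sides by a test function v and integrate from 0 to 6:
  ∫_0^6 −u''(x) v(x) dx = ∫_0^6 f(x) v(x) dx.
Integrate the LHS by parts once:
  ∫_0^6 −u'' v dx = −[u'(x) v(x)]_0^6 + ∫_0^6 u'(x) v'(x) dx.
Thus ∫_0^6 u'(x) v'(x) dx = ∫_0^6 f(x) v(x) dx + [u'(x) v(x)]_0^6.
Choose V so that boundary terms are either known or forced to vanish.
Mixed BC: u(0) = 0 (Dirichlet) and u'(6) = 1 (Neumann). Define V = {v ∈ H^1(0, 6) : v(0) = 0}. Then [u' v]_0^6 = u'(6)·v(6) − u'(0)·0 = v(6).
Weak formulation: find u (satisfying any essential BC) such that ∫_0^6 u'(x) v'(x) dx = ∫_0^6 f v dx + v(6) for all v ∈ V (Dirichlet at 0 absorbed into V; Neumann datum at x = 6 contributes the boundary term).
Substituting f(x) = 3*sin(2*π*x/3), the right-hand side is ∫_0^6 (3*sin(2*π*x/3)) v dx + v(6).


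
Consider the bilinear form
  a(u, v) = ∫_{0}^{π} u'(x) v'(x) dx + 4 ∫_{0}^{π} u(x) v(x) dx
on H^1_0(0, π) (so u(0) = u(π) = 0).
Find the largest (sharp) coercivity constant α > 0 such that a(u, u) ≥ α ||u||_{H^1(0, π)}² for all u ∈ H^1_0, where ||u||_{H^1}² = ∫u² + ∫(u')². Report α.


α = 1

Coercivity of a(·,·) on H^1_0(0, π) means a(u, u) ≥ α ||u||_{H^1}² for every u ∈ H^1_0.
The interval has length L = π, and Poincaré/coercivity depend only on L. Here a(u, u) = ∫(u')² + (4)·∫u².
Here c = 4 ≥ 1, so a(u,u) = ∫(u')² + c∫u² ≥ ∫(u')² + ∫u² = ||u||_{H^1}², i.e. α = 1 works. No larger α is possible: a(u,u) ≥ α||u||_{H^1}² means (1−α)∫(u')² ≥ (α−c)∫u², and for the modes u_n = sin(nπ(x−x₀)/L) (x₀ the left endpoint) one has ∫u_n²/∫(u_n')² = (L/(nπ))² → 0, so a(u_n,u_n)/||u_n||_{H^1}² → 1. Hence the optimal constant is α = 1.
Therefore α = 1.


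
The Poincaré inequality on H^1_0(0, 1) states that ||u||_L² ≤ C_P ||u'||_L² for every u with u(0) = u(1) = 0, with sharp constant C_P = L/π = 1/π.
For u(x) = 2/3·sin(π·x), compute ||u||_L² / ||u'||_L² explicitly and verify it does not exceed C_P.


||u||_L² / ||u'||_L² = 1/π = C_P.

u(x) = 2/3·sin(π·x), so u'(x) = 2*π*cos(π*x)/3.
Writing u(x) = A·sin(kπx/L) with A = 2/3 and k = 1, use ∫_0^L sin²(kπx/L) dx = L/2 and ∫_0^L cos²(kπx/L) dx = L/2.
u² = 4/9·sin²(π·x) and (u')² = 4*π^2/9·cos²(π·x), and each of sin², cos² integrates to L/2 = 1/2 over (0, 1).
∫_0^1 u² dx = 2/9, so ||u||_L² = sqrt(2)/3.
∫_0^1 (u')² dx = 2*π^2/9, so ||u'||_L² = sqrt(2)*π/3.
Ratio ||u||_L² / ||u'||_L² = 1/π.
Sharp Poincaré constant on H^1_0(0, 1) is C_P = L/π = 1/π, achieved by sin(π·x).
This is the k = 1 eigenfunction (up to amplitude), so the ratio equals the sharp Poincaré constant exactly.


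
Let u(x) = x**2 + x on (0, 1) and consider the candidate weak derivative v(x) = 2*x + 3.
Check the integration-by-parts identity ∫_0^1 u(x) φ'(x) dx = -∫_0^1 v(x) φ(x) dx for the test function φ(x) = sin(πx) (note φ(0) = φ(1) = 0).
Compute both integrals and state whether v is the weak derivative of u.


LHS = -4/π, RHS = -8/π. No, v is not the weak derivative of u.

u(x) = x**2 + x, classical derivative u'(x) = 2*x + 1.
φ(x) = sin(πx), so φ'(x) = π*cos(π*x).
Note φ(0) = φ(1) = 0, so the boundary term u·φ vanishes.
LHS = ∫_0^1 u(x) φ'(x) dx = ∫_0^1 (π*x^2*cos(π*x) + π*x*cos(π*x)) dx. Term by term:
  ∫_0^1 π*x*cos(π*x) dx = -2/π;  ∫_0^1 π*x^2*cos(π*x) dx = -2/π.
Sum: -2/π − 2/π = -4/π.
So LHS = -4/π.
∫_0^1 v(x) φ(x) dx = ∫_0^1 (2*x*sin(π*x) + 3*sin(π*x)) dx. Term by term:
  ∫_0^1 3*sin(π*x) dx = 6/π;  ∫_0^1 2*x*sin(π*x) dx = 2/π.
Sum: 6/π + 2/π = 8/π.
So RHS = -∫_0^1 v(x) φ(x) dx = -8/π.
LHS − RHS = 4/π ≠ 0, so the identity fails.
(For a valid weak derivative the identity must hold for EVERY test function, in particular this one. The failure shows v is NOT the weak derivative of u.)
Correct weak derivative would be u'(x) = 2*x + 1.


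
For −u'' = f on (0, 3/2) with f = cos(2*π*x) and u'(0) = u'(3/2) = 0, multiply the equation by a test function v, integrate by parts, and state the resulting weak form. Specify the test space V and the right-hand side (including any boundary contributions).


V = H^1(0, 3/2) (no boundary constraint on v; u is determined up to an additive constant); weak form: ∫_0^3/2 u'v' dx = ∫_0^3/2 (cos(2*π*x)) v dx for all v ∈ V.

Multiply both sides by a test function v and integrate from 0 to 3/2:
  ∫_0^3/2 −u''(x) v(x) dx = ∫_0^3/2 f(x) v(x) dx.
Integrate the LHS by parts once:
  ∫_0^3/2 −u'' v dx = −[u'(x) v(x)]_0^3/2 + ∫_0^3/2 u'(x) v'(x) dx.
Thus ∫_0^3/2 u'(x) v'(x) dx = ∫_0^3/2 f(x) v(x) dx + [u'(x) v(x)]_0^3/2.
Choose V so that boundary terms are either known or forced to vanish.
u has homogeneous Neumann: u'(0) = u'(3/2) = 0. So [u' v]_0^3/2 = 0·v(3/2) − 0·v(0) = 0 for any v; take V = H^1(0, 3/2).
Weak formulation: find u (satisfying any essential BC) such that ∫_0^3/2 u'(x) v'(x) dx = ∫_0^3/2 f v dx for all v ∈ V (homogeneous Neumann, so boundary terms vanish).
Substituting f(x) = cos(2*π*x), the right-hand side is ∫_0^3/2 (cos(2*π*x)) v dx.
Compatibility check (pure Neumann): taking v ≡ 1 ∈ V gives 0 = ∫_0^3/2 f dx + (0) − (0), i.e. ∫_0^3/2 f dx must equal u'(0) − u'(3/2) = 0. Indeed ∫_0^3/2 (cos(2*π*x)) dx = 0, so the data are compatible. The solution is then unique only up to an additive constant (fix it e.g. by requiring ∫_0^3/2 u dx = 0).


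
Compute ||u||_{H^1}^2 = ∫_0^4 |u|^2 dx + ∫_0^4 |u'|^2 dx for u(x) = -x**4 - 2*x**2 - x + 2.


||u||_{H^1}^2 = 26733884/315

The H^1 norm (squared) on an interval (0, L) is
  ||u||_{H^1}^2 = ∫_0^L u(x)^2 dx + ∫_0^L u'(x)^2 dx.
Compute u'(x) = -4*x**3 - 4*x - 1.
Then u(x)^2 = x**8 + 4*x**6 + 2*x**5 + 4*x**3 - 7*x**2 - 4*x + 4 and u'(x)^2 = 16*x**6 + 32*x**4 + 8*x**3 + 16*x**2 + 8*x + 1.
Integrate each monomial from 0 to 4 using ∫_0^4 c·x^n dx = c·4^(n+1)/(n+1):
  ∫_0^4 u(x)^2 dx = ∫_0^4 (x^8 + 4*x^6 + 2*x^5 + 4*x^3 - 7*x^2 - 4*x + 4) dx. Term by term:
    ∫_0^4 x^8 dx = 262144/9;  ∫_0^4 4*x^6 dx = 65536/7;  ∫_0^4 2*x^5 dx = 4096/3;
    ∫_0^4 4*x^3 dx = 256;  ∫_0^4 -7*x^2 dx = -448/3;  ∫_0^4 -4*x dx = -32;
    ∫_0^4 4 dx = 16.
  Sum: 262144/9 + 65536/7 + 4096/3 + 256 − 448/3 − 32 + 16 = 2516560/63.
  ∫_0^4 u'(x)^2 dx = ∫_0^4 (16*x^6 + 32*x^4 + 8*x^3 + 16*x^2 + 8*x + 1) dx. Term by term:
    ∫_0^4 16*x^6 dx = 262144/7;  ∫_0^4 32*x^4 dx = 32768/5;  ∫_0^4 8*x^3 dx = 512;
    ∫_0^4 16*x^2 dx = 1024/3;  ∫_0^4 8*x dx = 64;  ∫_0^4 1 dx = 4.
  Sum: 262144/7 + 32768/5 + 512 + 1024/3 + 64 + 4 = 4717028/105.
Adding: ||u||_{H^1}^2 = 2516560/63 + 4717028/105 = 26733884/315.


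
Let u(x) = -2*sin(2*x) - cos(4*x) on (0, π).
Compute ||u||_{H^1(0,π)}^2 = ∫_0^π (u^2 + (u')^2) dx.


||u||_{H^1(0,π)}^2 = 37*π/2

u'(x) = 4*sin(4*x) - 4*cos(2*x).
Expand u² and (u')² and integrate term by term on (0, π), using: for integers n ≥ 1, ∫_0^π sin²(nx) dx = ∫_0^π cos²(nx) dx = π/2; for n ≠ n', ∫_0^π sin(nx)sin(n'x) dx = ∫_0^π cos(nx)cos(n'x) dx = 0; and by product-to-sum, ∫_0^π sin(nx)cos(n'x) dx = ½∫_0^π [sin((n+n')x) + sin((n−n')x)] dx, which is 0 when n+n' is even and 2n/(n²−n'²) when n+n' is odd (it need not vanish on (0, π)).
  u² squared terms: (-1)²·∫cos(4x)² dx = 1·π/2 = π/2;  (-2)²·∫sin(2x)² dx = 4·π/2 = 2*π.
  u² cross terms: 2·(-1)·(-2)·∫cos(4x)·sin(2x) dx = 4·(0) = 0.
  So ∫_0^π u² dx = π/2 + 2*π + 0 = 5*π/2.
  (u')² squared terms: (-4)²·∫cos(2x)² dx = 16·π/2 = 8*π;  (4)²·∫sin(4x)² dx = 16·π/2 = 8*π.
  (u')² cross terms: 2·(-4)·(4)·∫cos(2x)·sin(4x) dx = -32·(0) = 0.
  So ∫_0^π (u')² dx = 8*π + 8*π + 0 = 16*π.
||u||_{H^1}^2 = (5*π/2) + (16*π) = 37*π/2.


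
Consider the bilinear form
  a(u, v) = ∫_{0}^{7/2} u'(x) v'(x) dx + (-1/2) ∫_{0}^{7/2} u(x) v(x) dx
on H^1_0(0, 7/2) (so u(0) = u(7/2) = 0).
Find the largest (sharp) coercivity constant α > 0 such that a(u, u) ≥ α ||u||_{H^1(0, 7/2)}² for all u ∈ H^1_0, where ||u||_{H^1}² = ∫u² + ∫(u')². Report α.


α = (-49 + 8*π^2)/(2*(4*π^2 + 49))

Coercivity of a(·,·) on H^1_0(0, 7/2) means a(u, u) ≥ α ||u||_{H^1}² for every u ∈ H^1_0.
The interval has length L = 7/2, and Poincaré/coercivity depend only on L. Here a(u, u) = ∫(u')² + (-1/2)·∫u².
Here c = -1/2 < 0 with |c| < (π/L)² = 4*π^2/49, so coercivity still holds. The condition a(u,u) ≥ α||u||_{H^1}² reads (1−α)∫(u')² ≥ (α−c)∫u². Any admissible α is ≤ 1 (rapidly oscillating u have ∫u²/∫(u')² → 0), and α = 1 would force 0 ≥ (1−c)∫u², impossible since c < 1; so 1−α > 0. By the sharp Poincaré inequality on H^1_0 of an interval of length L, ∫(u')² ≥ (π/L)²∫u² with equality for the first sine mode sin(π(x−x₀)/L) (x₀ the left endpoint), so the inequality holds for all u iff (1−α)(π/L)² ≥ α − c, i.e. α ≤ ((π/L)² + c)/((π/L)² + 1) = (1 + c(L/π)²)/(1 + (L/π)²). (Direct route, valid since c ≤ 0: Poincaré gives c∫u² ≥ c(L/π)²∫(u')², so a(u,u) ≥ (1 + c(L/π)²)∫(u')², while ||u||_{H^1}² ≤ (1 + (L/π)²)∫(u')²; dividing yields the same α.) With (π/L)² = 4*π^2/49 and c = -1/2, the largest admissible constant is α = ((π/L)² + c)/((π/L)² + 1).
Simplifying, α = (-49 + 8*π^2)/(2*(4*π^2 + 49)).


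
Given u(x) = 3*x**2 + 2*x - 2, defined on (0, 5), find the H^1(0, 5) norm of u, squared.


||u||_{H^1}^2 = 26720/3

The H^1 norm (squared) on an interval (0, L) is
  ||u||_{H^1}^2 = ∫_0^L u(x)^2 dx + ∫_0^L u'(x)^2 dx.
Compute u'(x) = 6*x + 2.
Then u(x)^2 = 9*x**4 + 12*x**3 - 8*x**2 - 8*x + 4 and u'(x)^2 = 36*x**2 + 24*x + 4.
Integrate each monomial from 0 to 5 using ∫_0^5 c·x^n dx = c·5^(n+1)/(n+1):
  ∫_0^5 u(x)^2 dx = ∫_0^5 (9*x^4 + 12*x^3 - 8*x^2 - 8*x + 4) dx. Term by term:
    ∫_0^5 9*x^4 dx = 5625;  ∫_0^5 12*x^3 dx = 1875;  ∫_0^5 -8*x^2 dx = -1000/3;
    ∫_0^5 -8*x dx = -100;  ∫_0^5 4 dx = 20.
  Sum: 5625 + 1875 − 1000/3 − 100 + 20 = 21260/3.
  ∫_0^5 u'(x)^2 dx = ∫_0^5 (36*x^2 + 24*x + 4) dx. Term by term:
    ∫_0^5 36*x^2 dx = 1500;  ∫_0^5 24*x dx = 300;  ∫_0^5 4 dx = 20.
  Sum: 1500 + 300 + 20 = 1820.
Adding: ||u||_{H^1}^2 = 21260/3 + 1820 = 26720/3.


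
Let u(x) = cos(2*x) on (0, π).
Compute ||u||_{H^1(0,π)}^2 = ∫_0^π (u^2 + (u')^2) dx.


||u||_{H^1(0,π)}^2 = 5*π/2

u'(x) = -2*sin(2*x).
Expand u² and (u')² and integrate term by term on (0, π), using: for integers n ≥ 1, ∫_0^π sin²(nx) dx = ∫_0^π cos²(nx) dx = π/2; for n ≠ n', ∫_0^π sin(nx)sin(n'x) dx = ∫_0^π cos(nx)cos(n'x) dx = 0; and by product-to-sum, ∫_0^π sin(nx)cos(n'x) dx = ½∫_0^π [sin((n+n')x) + sin((n−n')x)] dx, which is 0 when n+n' is even and 2n/(n²−n'²) when n+n' is odd (it need not vanish on (0, π)).
  u² squared terms: (1)²·∫cos(2x)² dx = 1·π/2 = π/2.
  So ∫_0^π u² dx = π/2.
  (u')² squared terms: (-2)²·∫sin(2x)² dx = 4·π/2 = 2*π.
  So ∫_0^π (u')² dx = 2*π.
||u||_{H^1}^2 = (π/2) + (2*π) = 5*π/2.


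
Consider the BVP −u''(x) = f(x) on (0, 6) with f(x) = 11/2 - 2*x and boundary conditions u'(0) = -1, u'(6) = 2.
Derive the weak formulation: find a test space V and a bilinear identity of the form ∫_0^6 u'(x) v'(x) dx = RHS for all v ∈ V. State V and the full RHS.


V = H^1(0, 6) (v unrestricted at boundary; u is determined up to an additive constant); weak form: ∫_0^6 u'v' dx = ∫_0^6 (11/2 - 2*x) v dx + 2·v(6) + v(0) for all v ∈ V.

Multiply both sides by a test function v and integrate from 0 to 6:
  ∫_0^6 −u''(x) v(x) dx = ∫_0^6 f(x) v(x) dx.
Integrate the LHS by parts once:
  ∫_0^6 −u'' v dx = −[u'(x) v(x)]_0^6 + ∫_0^6 u'(x) v'(x) dx.
Thus ∫_0^6 u'(x) v'(x) dx = ∫_0^6 f(x) v(x) dx + [u'(x) v(x)]_0^6.
Choose V so that boundary terms are either known or forced to vanish.
u has inhomogeneous Neumann u'(0) = -1, u'(6) = 2. [u' v]_0^6 = (2)·v(6) − (-1)·v(0) = 2·v(6) + v(0). Take V = H^1(0, 6); boundary term becomes part of RHS.
Weak formulation: find u (satisfying any essential BC) such that ∫_0^6 u'(x) v'(x) dx = ∫_0^6 f v dx + 2·v(6) + v(0) for all v ∈ V (Neumann data are natural BCs: they enter the RHS as boundary terms).
Substituting f(x) = 11/2 - 2*x, the right-hand side is ∫_0^6 (11/2 - 2*x) v dx + 2·v(6) + v(0).
Compatibility check (pure Neumann): taking v ≡ 1 ∈ V gives 0 = ∫_0^6 f dx + (2) − (-1), i.e. ∫_0^6 f dx must equal u'(0) − u'(6) = -3. Indeed ∫_0^6 (11/2 - 2*x) dx = -3, so the data are compatible. The solution is then unique only up to an additive constant (fix it e.g. by requiring ∫_0^6 u dx = 0).


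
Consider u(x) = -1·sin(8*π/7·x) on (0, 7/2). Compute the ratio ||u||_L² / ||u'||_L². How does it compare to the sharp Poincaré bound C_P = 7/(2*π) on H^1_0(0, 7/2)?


||u||_L² / ||u'||_L² = 7/(8*π) < C_P = 7/(2*π).

u(x) = -1·sin(8*π/7·x), so u'(x) = -8*π*cos(8*π*x/7)/7.
Writing u(x) = A·sin(kπx/L) with A = -1 and k = 4, use ∫_0^L sin²(kπx/L) dx = L/2 and ∫_0^L cos²(kπx/L) dx = L/2.
u² = 1·sin²(8*π/7·x) and (u')² = 64*π^2/49·cos²(8*π/7·x), and each of sin², cos² integrates to L/2 = 7/4 over (0, 7/2).
∫_0^7/2 u² dx = 7/4, so ||u||_L² = sqrt(7)/2.
∫_0^7/2 (u')² dx = 16*π^2/7, so ||u'||_L² = 4*sqrt(7)*π/7.
Ratio ||u||_L² / ||u'||_L² = 7/(8*π).
Sharp Poincaré constant on H^1_0(0, 7/2) is C_P = L/π = 7/(2*π), achieved by sin(2*π/7·x).
This is the k = 4 harmonic; the ratio L/(kπ) is strictly less than C_P = L/π, consistent with the sharp inequality ||u||_L² ≤ C_P ||u'||_L².


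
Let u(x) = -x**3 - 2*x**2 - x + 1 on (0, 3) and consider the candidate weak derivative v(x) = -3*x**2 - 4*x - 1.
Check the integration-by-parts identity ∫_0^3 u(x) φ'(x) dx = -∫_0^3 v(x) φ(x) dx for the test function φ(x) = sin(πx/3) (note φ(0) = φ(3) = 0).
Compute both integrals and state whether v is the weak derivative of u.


LHS = -324/π^3 + 123/π, RHS = -324/π^3 + 123/π. Yes, v = u' weakly.

u(x) = -x**3 - 2*x**2 - x + 1, classical derivative u'(x) = -3*x**2 - 4*x - 1.
φ(x) = sin(πx/3), so φ'(x) = π*cos(π*x/3)/3.
Note φ(0) = φ(3) = 0, so the boundary term u·φ vanishes.
LHS = ∫_0^3 u(x) φ'(x) dx = ∫_0^3 (-π*x^3*cos(π*x/3)/3 - 2*π*x^2*cos(π*x/3)/3 - π*x*cos(π*x/3)/3 + π*cos(π*x/3)/3) dx. Term by term:
  ∫_0^3 π*cos(π*x/3)/3 dx = 0;  ∫_0^3 -2*π*x^2*cos(π*x/3)/3 dx = 36/π;  ∫_0^3 -π*x*cos(π*x/3)/3 dx = 6/π;
  ∫_0^3 -π*x^3*cos(π*x/3)/3 dx = -324/π^3 + 81/π.
Sum: 0 + 36/π + 6/π + -324/π^3 + 81/π = -324/π^3 + 123/π.
So LHS = -324/π^3 + 123/π.
∫_0^3 v(x) φ(x) dx = ∫_0^3 (-3*x^2*sin(π*x/3) - 4*x*sin(π*x/3) - sin(π*x/3)) dx. Term by term:
  ∫_0^3 -sin(π*x/3) dx = -6/π;  ∫_0^3 -4*x*sin(π*x/3) dx = -36/π;  ∫_0^3 -3*x^2*sin(π*x/3) dx = -81/π + 324/π^3.
Sum: -6/π − 36/π + -81/π + 324/π^3 = -123/π + 324/π^3.
So RHS = -∫_0^3 v(x) φ(x) dx = -324/π^3 + 123/π.
LHS = RHS, so the identity holds for this test φ.
Moreover u is smooth here and v(x) = u'(x) = -3*x**2 - 4*x - 1 pointwise, so the identity holds for every test function. Hence v is the weak derivative of u.
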